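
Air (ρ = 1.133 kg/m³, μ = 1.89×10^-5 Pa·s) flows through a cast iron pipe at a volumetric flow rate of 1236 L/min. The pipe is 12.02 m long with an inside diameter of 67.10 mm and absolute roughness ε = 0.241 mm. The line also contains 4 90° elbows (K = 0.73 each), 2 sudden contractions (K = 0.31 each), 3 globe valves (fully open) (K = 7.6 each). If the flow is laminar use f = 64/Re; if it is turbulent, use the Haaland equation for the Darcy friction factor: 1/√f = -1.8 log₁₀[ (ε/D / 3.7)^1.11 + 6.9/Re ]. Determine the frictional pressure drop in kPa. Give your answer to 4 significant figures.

Q = 1236 L/min = 1236/60000 = 0.0206 m³/s.
Cross-sectional area A = πD²/4 = π(0.0671)²/4 = 0.003536 m²; mean velocity V = Q/A = 0.0206/0.003536 = 5.825 m/s.
Reynolds number Re = ρVD/μ = 1.133 · 5.825 · 0.0671 / 1.89e-05 = 2.343e+04.
Re > 4000 → turbulent. Relative roughness ε/D = 0.000241/0.0671 = 0.00359. Haaland: 1/√f = -1.8 log₁₀[(0.00359/3.7)^1.11 + 6.9/2.343e+04] = -1.8 log₁₀[0.000453 + 0.000294] = 5.628, so f = 0.03157.
Total minor-loss coefficient ΣK = 4·0.73 + 2·0.31 + 3·7.6 = 26.3.
ΔP = [f·L/D + ΣK]·(ρV²/2) = [0.03157·12.02/0.0671 + 26.3]·(1.133·5.825²/2) = [5.656 + 26.3]·19.22 = 615.1 Pa.
ΔP = 615.1 Pa = 0.6151 kPa.

ΔP ≈ 0.6151 kPa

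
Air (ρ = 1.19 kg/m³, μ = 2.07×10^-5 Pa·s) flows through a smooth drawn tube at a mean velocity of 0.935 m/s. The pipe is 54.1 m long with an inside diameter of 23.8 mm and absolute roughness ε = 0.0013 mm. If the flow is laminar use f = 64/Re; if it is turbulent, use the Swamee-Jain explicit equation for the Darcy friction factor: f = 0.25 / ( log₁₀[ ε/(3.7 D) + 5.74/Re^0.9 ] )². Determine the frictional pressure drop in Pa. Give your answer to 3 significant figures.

Reynolds number Re = ρVD/μ = 1.19 · 0.935 · 0.0238 / 2.07e-05 = 1279.
Re < 2300 → laminar flow, so f = 64/Re = 64/1279 = 0.05003 (the turbulent correlation is not needed).
Darcy-Weisbach: ΔP = f(L/D)(ρV²/2) = 0.05003·(54.1/0.0238)·(1.19·0.935²/2) = 0.05003·2273·0.5202 = 59.15 Pa.

ΔP ≈ 59.2 Pa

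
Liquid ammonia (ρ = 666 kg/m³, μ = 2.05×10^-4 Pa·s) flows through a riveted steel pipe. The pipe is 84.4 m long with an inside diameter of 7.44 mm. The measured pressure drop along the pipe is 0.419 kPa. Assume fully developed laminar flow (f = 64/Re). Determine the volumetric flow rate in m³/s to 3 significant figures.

Q ≈ 1.82×10^-6 m³/s

For laminar flow, f = 64/Re with Re = ρVD/μ, so Darcy-Weisbach reduces to ΔP = 32μLV/D². Solving for V: V = ΔP·D²/(32μL) = 419·(0.00744)²/(32·0.000205·84.4) = 0.04189 m/s.
Check: Re = ρVD/μ = 666·0.04189·0.00744/0.000205 = 1013 < 2300, so the laminar assumption holds.
Q = V·A = 0.04189·(π/4·0.00744²) = 1.821e-06 m³/s = 1.82×10^-6 m³/s.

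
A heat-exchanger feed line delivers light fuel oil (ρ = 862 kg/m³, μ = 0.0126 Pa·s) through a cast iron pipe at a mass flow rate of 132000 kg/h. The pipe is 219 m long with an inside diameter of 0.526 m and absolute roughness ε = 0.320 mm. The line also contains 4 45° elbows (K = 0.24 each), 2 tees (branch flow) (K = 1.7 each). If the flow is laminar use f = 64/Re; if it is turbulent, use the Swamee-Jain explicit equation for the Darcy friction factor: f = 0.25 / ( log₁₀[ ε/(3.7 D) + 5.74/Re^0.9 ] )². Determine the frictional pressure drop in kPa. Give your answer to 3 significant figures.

ṁ = 132000 kg/h = 132000/3600 = 36.67 kg/s.
A = πD²/4 = π(0.526)²/4 = 0.2173 m²; mean velocity V = ṁ/(ρA) = 36.67/(862 · 0.2173) = 0.1958 m/s.
Reynolds number Re = ρVD/μ = 862 · 0.1958 · 0.526 / 0.0126 = 7044.
Re > 4000 → turbulent. Relative roughness ε/D = 0.00032/0.526 = 0.000608. Swamee-Jain: f = 0.25/(log₁₀[0.000608/3.7 + 5.74/7044^0.9])² = 0.25/(log₁₀[0.000164 + 0.00198])² = 0.25/(-2.669)² = 0.03508.
Total minor-loss coefficient ΣK = 4·0.24 + 2·1.7 = 4.36.
ΔP = [f·L/D + ΣK]·(ρV²/2) = [0.03508·219/0.526 + 4.36]·(862·0.1958²/2) = [14.61 + 4.36]·16.52 = 313.2 Pa.
ΔP = 313.2 Pa = 0.313 kPa.

ΔP ≈ 0.313 kPa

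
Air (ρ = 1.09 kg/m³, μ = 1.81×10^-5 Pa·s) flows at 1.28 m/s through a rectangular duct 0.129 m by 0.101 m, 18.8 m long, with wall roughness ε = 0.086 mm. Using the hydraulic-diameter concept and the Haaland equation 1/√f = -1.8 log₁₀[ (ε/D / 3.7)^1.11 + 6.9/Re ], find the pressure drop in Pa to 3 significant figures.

Hydraulic diameter D_h = 4A/P = 4·(0.129·0.101)/(2·(0.129+0.101)) = 0.05212/0.46 = 0.1133 m.
Re = ρVD_h/μ = 1.09·1.28·0.1133/1.81e-05 = 8733.
ε/D_h = 8.6e-05/0.1133 = 0.000759; Haaland gives 1/√f = -1.8 log₁₀[8.06e-05+0.00079] = 5.508, so f = 0.03296.
ΔP = f(L/D_h)(ρV²/2) = 0.03296·18.8/0.1133·0.8929 = 4.884 Pa.

ΔP ≈ 4.88 Pa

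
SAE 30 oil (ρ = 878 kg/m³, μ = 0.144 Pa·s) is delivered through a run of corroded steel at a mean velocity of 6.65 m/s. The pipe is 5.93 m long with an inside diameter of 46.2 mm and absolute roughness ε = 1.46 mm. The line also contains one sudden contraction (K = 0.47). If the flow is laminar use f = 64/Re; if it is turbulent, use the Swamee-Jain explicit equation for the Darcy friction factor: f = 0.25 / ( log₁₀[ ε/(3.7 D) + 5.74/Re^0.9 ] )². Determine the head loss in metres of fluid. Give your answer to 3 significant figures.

h_f ≈ 10.9 m

Reynolds number Re = ρVD/μ = 878 · 6.65 · 0.0462 / 0.144 = 1873.
Re < 2300 → laminar flow, so f = 64/Re = 64/1873 = 0.03417 (the turbulent correlation is not needed).
Total minor-loss coefficient ΣK = 1·0.47 = 0.47.
ΔP = [f·L/D + ΣK]·(ρV²/2) = [0.03417·5.93/0.0462 + 0.47]·(878·6.65²/2) = [4.385 + 0.47]·1.941e+04 = 9.426e+04 Pa.
Head loss h_f = ΔP/(ρg) = 9.426e+04/(878·9.81) = 10.9 m.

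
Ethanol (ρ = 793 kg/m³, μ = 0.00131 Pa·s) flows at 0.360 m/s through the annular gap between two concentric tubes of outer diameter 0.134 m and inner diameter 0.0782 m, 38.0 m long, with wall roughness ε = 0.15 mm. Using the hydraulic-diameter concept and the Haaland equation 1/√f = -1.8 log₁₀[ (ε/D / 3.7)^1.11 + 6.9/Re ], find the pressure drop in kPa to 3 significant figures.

Hydraulic diameter D_h = 4A/P = D_o - D_i = 0.134 - 0.0782 = 0.0558 m.
Re = ρVD_h/μ = 793·0.36·0.0558/0.00131 = 1.216e+04.
ε/D_h = 0.00015/0.0558 = 0.00269; Haaland gives 1/√f = -1.8 log₁₀[0.000328+0.000567] = 5.486, so f = 0.03322.
ΔP = f(L/D_h)(ρV²/2) = 0.03322·38/0.0558·51.39 = 1163 Pa.
ΔP = 1.16 kPa.

ΔP ≈ 1.16 kPa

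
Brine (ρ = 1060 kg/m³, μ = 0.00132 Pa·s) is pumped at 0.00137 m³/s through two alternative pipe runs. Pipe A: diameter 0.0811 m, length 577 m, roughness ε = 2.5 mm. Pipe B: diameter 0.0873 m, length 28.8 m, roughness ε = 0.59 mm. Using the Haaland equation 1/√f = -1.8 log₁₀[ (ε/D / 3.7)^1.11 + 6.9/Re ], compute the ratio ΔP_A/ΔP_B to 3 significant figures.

Pipe A: V = Q/A = 0.00137/0.005166 = 0.2652 m/s; Re = 1.727e+04; ε/D = 0.0308; Haaland → f = 0.05968; ΔP_A = f(L/D)(ρV²/2) = 1.583e+04 Pa.
Pipe B: V = Q/A = 0.00137/0.005986 = 0.2289 m/s; Re = 1.605e+04; ε/D = 0.00676; Haaland → f = 0.03742; ΔP_B = f(L/D)(ρV²/2) = 342.7 Pa.
ΔP_A/ΔP_B = 1.583e+04/342.7 = 46.2.

ΔP_A/ΔP_B ≈ 46.2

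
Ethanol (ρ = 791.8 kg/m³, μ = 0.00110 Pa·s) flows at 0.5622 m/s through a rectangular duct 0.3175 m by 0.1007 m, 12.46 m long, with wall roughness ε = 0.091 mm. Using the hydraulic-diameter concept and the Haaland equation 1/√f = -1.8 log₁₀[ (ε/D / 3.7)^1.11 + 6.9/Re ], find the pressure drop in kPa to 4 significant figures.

Hydraulic diameter D_h = 4A/P = 4·(0.3175·0.1007)/(2·(0.3175+0.1007)) = 0.1279/0.8364 = 0.1529 m.
Re = ρVD_h/μ = 791.8·0.5622·0.1529/0.0011 = 6.188e+04.
ε/D_h = 9.1e-05/0.1529 = 0.000595; Haaland gives 1/√f = -1.8 log₁₀[6.15e-05+0.000112] = 6.771, so f = 0.02181.
ΔP = f(L/D_h)(ρV²/2) = 0.02181·12.46/0.1529·125.1 = 222.4 Pa.
ΔP = 0.2224 kPa.

ΔP ≈ 0.2224 kPa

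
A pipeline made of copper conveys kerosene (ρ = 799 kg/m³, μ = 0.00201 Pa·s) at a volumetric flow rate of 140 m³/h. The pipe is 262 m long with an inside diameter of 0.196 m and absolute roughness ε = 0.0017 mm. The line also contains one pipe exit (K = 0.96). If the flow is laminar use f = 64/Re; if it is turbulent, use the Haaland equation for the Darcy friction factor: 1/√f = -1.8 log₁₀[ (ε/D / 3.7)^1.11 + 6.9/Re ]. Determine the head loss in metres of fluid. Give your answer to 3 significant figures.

Q = 140 m³/h = 140/3600 = 0.03889 m³/s.
Cross-sectional area A = πD²/4 = π(0.196)²/4 = 0.03017 m²; mean velocity V = Q/A = 0.03889/0.03017 = 1.289 m/s.
Reynolds number Re = ρVD/μ = 799 · 1.289 · 0.196 / 0.00201 = 1.004e+05.
Re > 4000 → turbulent. Relative roughness ε/D = 1.7e-06/0.196 = 8.67e-06. Haaland: 1/√f = -1.8 log₁₀[(8.67e-06/3.7)^1.11 + 6.9/1.004e+05] = -1.8 log₁₀[5.63e-07 + 6.87e-05] = 7.487, so f = 0.01784.
Total minor-loss coefficient ΣK = 1·0.96 = 0.96.
ΔP = [f·L/D + ΣK]·(ρV²/2) = [0.01784·262/0.196 + 0.96]·(799·1.289²/2) = [23.85 + 0.96]·663.7 = 1.646e+04 Pa.
Head loss h_f = ΔP/(ρg) = 1.646e+04/(799·9.81) = 2.10 m.

h_f ≈ 2.10 m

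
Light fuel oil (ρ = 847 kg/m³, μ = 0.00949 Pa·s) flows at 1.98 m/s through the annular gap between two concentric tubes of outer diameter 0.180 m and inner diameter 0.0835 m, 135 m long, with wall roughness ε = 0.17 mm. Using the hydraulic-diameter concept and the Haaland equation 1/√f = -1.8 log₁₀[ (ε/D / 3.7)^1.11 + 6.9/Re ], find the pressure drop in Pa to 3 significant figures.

ΔP ≈ 69400 Pa

Hydraulic diameter D_h = 4A/P = D_o - D_i = 0.18 - 0.0835 = 0.0965 m.
Re = ρVD_h/μ = 847·1.98·0.0965/0.00949 = 1.705e+04.
ε/D_h = 0.00017/0.0965 = 0.00176; Haaland gives 1/√f = -1.8 log₁₀[0.000205+0.000405] = 5.787, so f = 0.02986.
ΔP = f(L/D_h)(ρV²/2) = 0.02986·135/0.0965·1660 = 6.937e+04 Pa.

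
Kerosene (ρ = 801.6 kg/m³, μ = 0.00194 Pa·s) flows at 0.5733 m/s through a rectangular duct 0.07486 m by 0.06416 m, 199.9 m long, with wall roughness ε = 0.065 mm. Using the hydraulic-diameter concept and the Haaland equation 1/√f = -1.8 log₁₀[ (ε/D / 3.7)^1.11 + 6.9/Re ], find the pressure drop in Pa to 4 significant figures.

Hydraulic diameter D_h = 4A/P = 4·(0.07486·0.06416)/(2·(0.07486+0.06416)) = 0.01921/0.278 = 0.0691 m.
Re = ρVD_h/μ = 801.6·0.5733·0.0691/0.00194 = 1.637e+04.
ε/D_h = 6.5e-05/0.0691 = 0.000941; Haaland gives 1/√f = -1.8 log₁₀[0.000102+0.000422] = 5.905, so f = 0.02867.
ΔP = f(L/D_h)(ρV²/2) = 0.02867·199.9/0.0691·131.7 = 1.093e+04 Pa.

ΔP ≈ 10930 Pa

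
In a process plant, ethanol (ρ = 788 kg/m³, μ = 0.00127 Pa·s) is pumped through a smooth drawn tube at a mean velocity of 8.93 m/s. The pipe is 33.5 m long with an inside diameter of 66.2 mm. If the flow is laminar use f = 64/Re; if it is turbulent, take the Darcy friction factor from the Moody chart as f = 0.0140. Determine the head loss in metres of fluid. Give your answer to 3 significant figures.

h_f ≈ 28.8 m

Reynolds number Re = ρVD/μ = 788 · 8.93 · 0.0662 / 0.00127 = 3.668e+05.
Re > 4000 → turbulent; use the Moody-chart value f = 0.0140.
Darcy-Weisbach: ΔP = f(L/D)(ρV²/2) = 0.014·(33.5/0.0662)·(788·8.93²/2) = 0.014·506·3.142e+04 = 2.226e+05 Pa.
Head loss h_f = ΔP/(ρg) = 2.226e+05/(788·9.81) = 28.8 m.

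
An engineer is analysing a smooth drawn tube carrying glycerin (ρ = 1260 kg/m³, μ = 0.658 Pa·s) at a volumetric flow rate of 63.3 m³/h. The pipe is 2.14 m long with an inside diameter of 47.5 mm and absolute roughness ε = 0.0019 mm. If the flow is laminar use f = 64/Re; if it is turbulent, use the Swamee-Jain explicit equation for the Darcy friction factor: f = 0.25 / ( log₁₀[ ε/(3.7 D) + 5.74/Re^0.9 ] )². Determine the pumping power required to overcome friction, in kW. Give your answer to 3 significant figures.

Q = 63.3 m³/h = 63.3/3600 = 0.01758 m³/s.
Cross-sectional area A = πD²/4 = π(0.0475)²/4 = 0.001772 m²; mean velocity V = Q/A = 0.01758/0.001772 = 9.923 m/s.
Reynolds number Re = ρVD/μ = 1260 · 9.923 · 0.0475 / 0.658 = 902.5.
Re < 2300 → laminar flow, so f = 64/Re = 64/902.5 = 0.07091 (the turbulent correlation is not needed).
Darcy-Weisbach: ΔP = f(L/D)(ρV²/2) = 0.07091·(2.14/0.0475)·(1260·9.923²/2) = 0.07091·45.05·6.203e+04 = 1.982e+05 Pa.
Pumping power P = QΔP = 0.01758·1.982e+05 = 3484 W = 3.48 kW.

P ≈ 3.48 kW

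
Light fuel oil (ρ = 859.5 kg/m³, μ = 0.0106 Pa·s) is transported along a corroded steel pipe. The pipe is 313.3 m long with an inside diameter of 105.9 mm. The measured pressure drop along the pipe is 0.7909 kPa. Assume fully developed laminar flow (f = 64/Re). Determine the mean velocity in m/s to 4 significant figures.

V ≈ 0.08346 m/s

For laminar flow, f = 64/Re with Re = ρVD/μ, so Darcy-Weisbach reduces to ΔP = 32μLV/D². Solving for V: V = ΔP·D²/(32μL) = 790.9·(0.1059)²/(32·0.0106·313.3) = 0.08346 m/s.
Check: Re = ρVD/μ = 859.5·0.08346·0.1059/0.0106 = 716.7 < 2300, so the laminar assumption holds.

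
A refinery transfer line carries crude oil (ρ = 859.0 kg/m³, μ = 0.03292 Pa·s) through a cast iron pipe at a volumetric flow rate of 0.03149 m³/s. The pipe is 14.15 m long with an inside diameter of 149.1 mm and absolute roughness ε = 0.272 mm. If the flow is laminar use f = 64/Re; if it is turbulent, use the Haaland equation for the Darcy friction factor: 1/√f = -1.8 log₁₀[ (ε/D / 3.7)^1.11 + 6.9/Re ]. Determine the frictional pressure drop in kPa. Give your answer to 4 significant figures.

Cross-sectional area A = πD²/4 = π(0.1491)²/4 = 0.01746 m²; mean velocity V = Q/A = 0.03149/0.01746 = 1.804 m/s.
Reynolds number Re = ρVD/μ = 859 · 1.804 · 0.1491 / 0.0329 = 7017.
Re > 4000 → turbulent. Relative roughness ε/D = 0.000272/0.1491 = 0.00182. Haaland: 1/√f = -1.8 log₁₀[(0.00182/3.7)^1.11 + 6.9/7017] = -1.8 log₁₀[0.000213 + 0.000983] = 5.26, so f = 0.03615.
Darcy-Weisbach: ΔP = f(L/D)(ρV²/2) = 0.03615·(14.15/0.1491)·(859·1.804²/2) = 0.03615·94.9·1397 = 4793 Pa.
ΔP = 4793 Pa = 4.793 kPa.

ΔP ≈ 4.793 kPa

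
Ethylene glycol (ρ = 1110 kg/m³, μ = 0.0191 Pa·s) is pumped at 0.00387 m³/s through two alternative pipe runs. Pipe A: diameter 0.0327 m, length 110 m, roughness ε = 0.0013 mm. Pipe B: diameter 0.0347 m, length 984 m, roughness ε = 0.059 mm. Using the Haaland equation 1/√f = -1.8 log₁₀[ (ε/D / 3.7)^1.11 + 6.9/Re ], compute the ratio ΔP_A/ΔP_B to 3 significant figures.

ΔP_A/ΔP_B ≈ 0.139

Pipe A: V = Q/A = 0.00387/0.0008398 = 4.608 m/s; Re = 8757; ε/D = 3.98e-05; Haaland → f = 0.03208; ΔP_A = f(L/D)(ρV²/2) = 1.272e+06 Pa.
Pipe B: V = Q/A = 0.00387/0.0009457 = 4.092 m/s; Re = 8252; ε/D = 0.0017; Haaland → f = 0.03462; ΔP_B = f(L/D)(ρV²/2) = 9.125e+06 Pa.
ΔP_A/ΔP_B = 1.272e+06/9.125e+06 = 0.139.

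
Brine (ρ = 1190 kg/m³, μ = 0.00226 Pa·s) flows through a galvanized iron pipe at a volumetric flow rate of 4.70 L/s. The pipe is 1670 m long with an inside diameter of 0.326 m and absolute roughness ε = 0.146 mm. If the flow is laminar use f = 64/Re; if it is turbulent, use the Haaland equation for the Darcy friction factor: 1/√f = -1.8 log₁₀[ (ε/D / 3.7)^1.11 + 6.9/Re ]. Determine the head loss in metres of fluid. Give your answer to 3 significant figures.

h_f ≈ 0.0262 m

Q = 4.70 L/s = 4.70/1000 = 0.0047 m³/s.
Cross-sectional area A = πD²/4 = π(0.326)²/4 = 0.08347 m²; mean velocity V = Q/A = 0.0047/0.08347 = 0.05631 m/s.
Reynolds number Re = ρVD/μ = 1190 · 0.05631 · 0.326 / 0.00226 = 9666.
Re > 4000 → turbulent. Relative roughness ε/D = 0.000146/0.326 = 0.000448. Haaland: 1/√f = -1.8 log₁₀[(0.000448/3.7)^1.11 + 6.9/9666] = -1.8 log₁₀[4.49e-05 + 0.000714] = 5.616, so f = 0.03171.
Darcy-Weisbach: ΔP = f(L/D)(ρV²/2) = 0.03171·(1670/0.326)·(1190·0.05631²/2) = 0.03171·5123·1.887 = 306.4 Pa.
Head loss h_f = ΔP/(ρg) = 306.4/(1190·9.81) = 0.0262 m.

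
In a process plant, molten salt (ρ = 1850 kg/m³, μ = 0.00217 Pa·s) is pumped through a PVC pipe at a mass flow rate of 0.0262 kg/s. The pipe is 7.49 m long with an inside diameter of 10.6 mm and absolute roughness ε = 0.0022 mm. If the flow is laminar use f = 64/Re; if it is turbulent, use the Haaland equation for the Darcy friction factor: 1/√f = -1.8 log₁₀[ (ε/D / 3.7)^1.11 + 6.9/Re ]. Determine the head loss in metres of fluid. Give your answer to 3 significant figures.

h_f ≈ 0.0409 m

A = πD²/4 = π(0.0106)²/4 = 8.825e-05 m²; mean velocity V = ṁ/(ρA) = 0.0262/(1850 · 8.825e-05) = 0.1605 m/s.
Reynolds number Re = ρVD/μ = 1850 · 0.1605 · 0.0106 / 0.00217 = 1450.
Re < 2300 → laminar flow, so f = 64/Re = 64/1450 = 0.04413 (the turbulent correlation is not needed).
Darcy-Weisbach: ΔP = f(L/D)(ρV²/2) = 0.04413·(7.49/0.0106)·(1850·0.1605²/2) = 0.04413·706.6·23.82 = 742.9 Pa.
Head loss h_f = ΔP/(ρg) = 742.9/(1850·9.81) = 0.0409 m.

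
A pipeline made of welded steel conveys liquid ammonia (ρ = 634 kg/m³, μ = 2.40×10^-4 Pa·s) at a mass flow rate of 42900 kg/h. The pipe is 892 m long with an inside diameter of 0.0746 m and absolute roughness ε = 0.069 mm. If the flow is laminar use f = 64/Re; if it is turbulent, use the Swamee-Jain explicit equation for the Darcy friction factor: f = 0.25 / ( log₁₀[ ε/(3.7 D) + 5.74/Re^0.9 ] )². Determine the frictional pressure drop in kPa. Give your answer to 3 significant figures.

ṁ = 42900 kg/h = 42900/3600 = 11.92 kg/s.
A = πD²/4 = π(0.0746)²/4 = 0.004371 m²; mean velocity V = ṁ/(ρA) = 11.92/(634 · 0.004371) = 4.3 m/s.
Reynolds number Re = ρVD/μ = 634 · 4.3 · 0.0746 / 0.00024 = 8.475e+05.
Re > 4000 → turbulent. Relative roughness ε/D = 6.9e-05/0.0746 = 0.000925. Swamee-Jain: f = 0.25/(log₁₀[0.000925/3.7 + 5.74/8.475e+05^0.9])² = 0.25/(log₁₀[0.00025 + 2.65e-05])² = 0.25/(-3.558)² = 0.01974.
Darcy-Weisbach: ΔP = f(L/D)(ρV²/2) = 0.01974·(892/0.0746)·(634·4.3²/2) = 0.01974·1.196e+04·5862 = 1.384e+06 Pa.
ΔP = 1.384e+06 Pa = 1380 kPa.

ΔP ≈ 1380 kPa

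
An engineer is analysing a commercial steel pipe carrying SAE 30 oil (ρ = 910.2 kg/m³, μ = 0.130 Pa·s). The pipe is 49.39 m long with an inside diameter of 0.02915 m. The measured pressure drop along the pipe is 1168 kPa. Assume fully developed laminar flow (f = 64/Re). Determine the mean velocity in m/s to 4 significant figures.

V ≈ 4.830 m/s

For laminar flow, f = 64/Re with Re = ρVD/μ, so Darcy-Weisbach reduces to ΔP = 32μLV/D². Solving for V: V = ΔP·D²/(32μL) = 1.168e+06·(0.02915)²/(32·0.13·49.39) = 4.83 m/s.
Check: Re = ρVD/μ = 910.2·4.83·0.02915/0.13 = 985.9 < 2300, so the laminar assumption holds.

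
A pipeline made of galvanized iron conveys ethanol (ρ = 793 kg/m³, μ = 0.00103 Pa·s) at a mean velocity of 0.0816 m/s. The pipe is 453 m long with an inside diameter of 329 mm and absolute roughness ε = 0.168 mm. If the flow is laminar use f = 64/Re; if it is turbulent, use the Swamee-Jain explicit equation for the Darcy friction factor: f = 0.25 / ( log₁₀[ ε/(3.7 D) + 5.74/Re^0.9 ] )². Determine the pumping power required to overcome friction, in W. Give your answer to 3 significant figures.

Reynolds number Re = ρVD/μ = 793 · 0.0816 · 0.329 / 0.00103 = 2.067e+04.
Re > 4000 → turbulent. Relative roughness ε/D = 0.000168/0.329 = 0.000511. Swamee-Jain: f = 0.25/(log₁₀[0.000511/3.7 + 5.74/2.067e+04^0.9])² = 0.25/(log₁₀[0.000138 + 0.00075])² = 0.25/(-3.052)² = 0.02685.
Darcy-Weisbach: ΔP = f(L/D)(ρV²/2) = 0.02685·(453/0.329)·(793·0.0816²/2) = 0.02685·1377·2.64 = 97.6 Pa.
Q = V·A = 0.0816·0.08501 = 0.006937 m³/s.
Pumping power P = QΔP = 0.006937·97.6 = 0.6770 W = 0.677 W.

P ≈ 0.677 W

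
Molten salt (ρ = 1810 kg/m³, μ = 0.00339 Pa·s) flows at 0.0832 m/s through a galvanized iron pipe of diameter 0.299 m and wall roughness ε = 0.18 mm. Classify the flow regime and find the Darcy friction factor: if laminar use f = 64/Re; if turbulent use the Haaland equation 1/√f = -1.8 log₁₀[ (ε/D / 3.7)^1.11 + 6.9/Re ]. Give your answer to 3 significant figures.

f ≈ 0.0295

Re = ρVD/μ = 1810·0.0832·0.299/0.00339 = 1.328e+04.
Re > 4000 → turbulent. ε/D = 0.00018/0.299 = 0.000602; Haaland: 1/√f = -1.8 log₁₀[6.23e-05 + 0.000519] = 5.823, so f = 0.02949.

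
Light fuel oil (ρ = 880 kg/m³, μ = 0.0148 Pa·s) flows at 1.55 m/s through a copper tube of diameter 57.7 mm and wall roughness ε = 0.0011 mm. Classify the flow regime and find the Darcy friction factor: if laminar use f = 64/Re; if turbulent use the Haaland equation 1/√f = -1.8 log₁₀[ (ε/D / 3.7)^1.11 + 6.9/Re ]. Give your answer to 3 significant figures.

Re = ρVD/μ = 880·1.55·0.0577/0.0148 = 5318.
Re > 4000 → turbulent. ε/D = 1.1e-06/0.0577 = 1.91e-05; Haaland: 1/√f = -1.8 log₁₀[1.35e-06 + 0.0013] = 5.196, so f = 0.03705.

f ≈ 0.0370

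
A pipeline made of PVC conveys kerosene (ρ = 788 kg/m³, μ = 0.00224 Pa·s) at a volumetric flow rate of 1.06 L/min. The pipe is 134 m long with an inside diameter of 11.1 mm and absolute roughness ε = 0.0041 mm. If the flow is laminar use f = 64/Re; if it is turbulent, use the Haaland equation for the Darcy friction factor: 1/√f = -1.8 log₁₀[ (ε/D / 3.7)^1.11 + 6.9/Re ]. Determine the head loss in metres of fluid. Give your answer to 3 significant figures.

Q = 1.06 L/min = 1.06/60000 = 1.767e-05 m³/s.
Cross-sectional area A = πD²/4 = π(0.0111)²/4 = 9.677e-05 m²; mean velocity V = Q/A = 1.767e-05/9.677e-05 = 0.1826 m/s.
Reynolds number Re = ρVD/μ = 788 · 0.1826 · 0.0111 / 0.00224 = 712.9.
Re < 2300 → laminar flow, so f = 64/Re = 64/712.9 = 0.08978 (the turbulent correlation is not needed).
Darcy-Weisbach: ΔP = f(L/D)(ρV²/2) = 0.08978·(134/0.0111)·(788·0.1826²/2) = 0.08978·1.207e+04·13.13 = 1.423e+04 Pa.
Head loss h_f = ΔP/(ρg) = 1.423e+04/(788·9.81) = 1.84 m.

h_f ≈ 1.84 m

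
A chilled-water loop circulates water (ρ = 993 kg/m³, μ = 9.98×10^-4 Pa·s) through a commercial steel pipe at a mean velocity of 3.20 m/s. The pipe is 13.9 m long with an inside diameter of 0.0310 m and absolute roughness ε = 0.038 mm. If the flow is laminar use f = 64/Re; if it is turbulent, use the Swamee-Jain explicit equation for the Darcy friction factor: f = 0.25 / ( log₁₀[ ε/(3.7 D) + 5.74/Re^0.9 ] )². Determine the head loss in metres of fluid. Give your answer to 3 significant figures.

Reynolds number Re = ρVD/μ = 993 · 3.2 · 0.031 / 0.000998 = 9.87e+04.
Re > 4000 → turbulent. Relative roughness ε/D = 3.8e-05/0.031 = 0.00123. Swamee-Jain: f = 0.25/(log₁₀[0.00123/3.7 + 5.74/9.87e+04^0.9])² = 0.25/(log₁₀[0.000331 + 0.000184])² = 0.25/(-3.288)² = 0.02312.
Darcy-Weisbach: ΔP = f(L/D)(ρV²/2) = 0.02312·(13.9/0.031)·(993·3.2²/2) = 0.02312·448.4·5084 = 5.271e+04 Pa.
Head loss h_f = ΔP/(ρg) = 5.271e+04/(993·9.81) = 5.41 m.

h_f ≈ 5.41 m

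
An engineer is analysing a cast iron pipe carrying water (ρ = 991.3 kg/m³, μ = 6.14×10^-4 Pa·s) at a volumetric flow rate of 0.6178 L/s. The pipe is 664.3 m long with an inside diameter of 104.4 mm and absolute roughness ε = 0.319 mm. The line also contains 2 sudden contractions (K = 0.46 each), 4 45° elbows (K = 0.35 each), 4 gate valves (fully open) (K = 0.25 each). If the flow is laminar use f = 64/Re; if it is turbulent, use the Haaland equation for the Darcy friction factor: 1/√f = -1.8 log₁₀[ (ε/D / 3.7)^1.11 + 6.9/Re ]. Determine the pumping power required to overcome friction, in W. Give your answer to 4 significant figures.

P ≈ 0.3477 W

Q = 0.6178 L/s = 0.6178/1000 = 0.0006178 m³/s.
Cross-sectional area A = πD²/4 = π(0.1044)²/4 = 0.00856 m²; mean velocity V = Q/A = 0.0006178/0.00856 = 0.07217 m/s.
Reynolds number Re = ρVD/μ = 991.3 · 0.07217 · 0.1044 / 0.000614 = 1.216e+04.
Re > 4000 → turbulent. Relative roughness ε/D = 0.000319/0.1044 = 0.00306. Haaland: 1/√f = -1.8 log₁₀[(0.00306/3.7)^1.11 + 6.9/1.216e+04] = -1.8 log₁₀[0.000378 + 0.000567] = 5.444, so f = 0.03374.
Total minor-loss coefficient ΣK = 2·0.46 + 4·0.35 + 4·0.25 = 3.32.
ΔP = [f·L/D + ΣK]·(ρV²/2) = [0.03374·664.3/0.1044 + 3.32]·(991.3·0.07217²/2) = [214.7 + 3.32]·2.582 = 562.9 Pa.
Pumping power P = QΔP = 0.0006178·562.9 = 0.34774 W = 0.3477 W.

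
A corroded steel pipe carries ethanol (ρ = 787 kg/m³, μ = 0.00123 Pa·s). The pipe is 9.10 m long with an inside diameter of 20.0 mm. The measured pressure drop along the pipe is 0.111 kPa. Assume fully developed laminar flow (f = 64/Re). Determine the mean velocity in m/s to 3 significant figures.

V ≈ 0.124 m/s

For laminar flow, f = 64/Re with Re = ρVD/μ, so Darcy-Weisbach reduces to ΔP = 32μLV/D². Solving for V: V = ΔP·D²/(32μL) = 111·(0.02)²/(32·0.00123·9.1) = 0.124 m/s.
Check: Re = ρVD/μ = 787·0.124·0.02/0.00123 = 1586 < 2300, so the laminar assumption holds.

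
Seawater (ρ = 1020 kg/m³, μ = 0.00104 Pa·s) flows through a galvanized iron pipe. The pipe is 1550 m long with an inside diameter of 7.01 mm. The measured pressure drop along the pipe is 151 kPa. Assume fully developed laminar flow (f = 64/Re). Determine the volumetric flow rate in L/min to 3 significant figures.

For laminar flow, f = 64/Re with Re = ρVD/μ, so Darcy-Weisbach reduces to ΔP = 32μLV/D². Solving for V: V = ΔP·D²/(32μL) = 1.51e+05·(0.00701)²/(32·0.00104·1550) = 0.1438 m/s.
Check: Re = ρVD/μ = 1020·0.1438·0.00701/0.00104 = 989 < 2300, so the laminar assumption holds.
Q = V·A = 0.1438·(π/4·0.00701²) = 5.552e-06 m³/s = 0.333 L/min.

Q ≈ 0.333 L/min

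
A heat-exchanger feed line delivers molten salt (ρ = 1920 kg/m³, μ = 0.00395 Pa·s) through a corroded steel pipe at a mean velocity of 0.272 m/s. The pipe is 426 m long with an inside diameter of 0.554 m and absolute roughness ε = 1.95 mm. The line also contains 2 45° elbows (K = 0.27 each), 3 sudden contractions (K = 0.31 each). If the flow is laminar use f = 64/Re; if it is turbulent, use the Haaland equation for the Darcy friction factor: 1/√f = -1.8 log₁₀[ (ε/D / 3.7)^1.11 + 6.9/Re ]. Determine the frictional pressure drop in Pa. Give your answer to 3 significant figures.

ΔP ≈ 1680 Pa

Reynolds number Re = ρVD/μ = 1920 · 0.272 · 0.554 / 0.00395 = 7.325e+04.
Re > 4000 → turbulent. Relative roughness ε/D = 0.00195/0.554 = 0.00352. Haaland: 1/√f = -1.8 log₁₀[(0.00352/3.7)^1.11 + 6.9/7.325e+04] = -1.8 log₁₀[0.000443 + 9.42e-05] = 5.886, so f = 0.02886.
Total minor-loss coefficient ΣK = 2·0.27 + 3·0.31 = 1.47.
ΔP = [f·L/D + ΣK]·(ρV²/2) = [0.02886·426/0.554 + 1.47]·(1920·0.272²/2) = [22.19 + 1.47]·71.02 = 1681 Pa.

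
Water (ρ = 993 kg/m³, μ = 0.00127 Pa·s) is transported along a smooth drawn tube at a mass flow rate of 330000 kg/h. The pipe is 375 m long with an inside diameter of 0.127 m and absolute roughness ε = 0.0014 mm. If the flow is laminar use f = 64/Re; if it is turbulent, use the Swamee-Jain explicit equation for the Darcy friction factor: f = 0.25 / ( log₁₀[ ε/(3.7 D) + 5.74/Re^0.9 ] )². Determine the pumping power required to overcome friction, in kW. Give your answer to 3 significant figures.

ṁ = 330000 kg/h = 330000/3600 = 91.67 kg/s.
A = πD²/4 = π(0.127)²/4 = 0.01267 m²; mean velocity V = ṁ/(ρA) = 91.67/(993 · 0.01267) = 7.287 m/s.
Reynolds number Re = ρVD/μ = 993 · 7.287 · 0.127 / 0.00127 = 7.236e+05.
Re > 4000 → turbulent. Relative roughness ε/D = 1.4e-06/0.127 = 1.1e-05. Swamee-Jain: f = 0.25/(log₁₀[1.1e-05/3.7 + 5.74/7.236e+05^0.9])² = 0.25/(log₁₀[2.98e-06 + 3.06e-05])² = 0.25/(-4.474)² = 0.01249.
Darcy-Weisbach: ΔP = f(L/D)(ρV²/2) = 0.01249·(375/0.127)·(993·7.287²/2) = 0.01249·2953·2.637e+04 = 9.722e+05 Pa.
Q = ṁ/ρ = 91.67/993 = 0.09231 m³/s.
Pumping power P = QΔP = 0.09231·9.722e+05 = 89750 W = 89.8 kW.

P ≈ 89.8 kW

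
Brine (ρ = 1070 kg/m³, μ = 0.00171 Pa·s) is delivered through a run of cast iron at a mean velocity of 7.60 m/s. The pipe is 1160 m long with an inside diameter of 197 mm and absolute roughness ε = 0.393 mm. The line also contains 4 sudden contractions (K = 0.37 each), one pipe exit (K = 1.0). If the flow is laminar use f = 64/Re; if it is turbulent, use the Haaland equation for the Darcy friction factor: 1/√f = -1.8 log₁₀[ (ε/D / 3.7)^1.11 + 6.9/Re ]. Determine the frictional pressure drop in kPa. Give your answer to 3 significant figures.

Reynolds number Re = ρVD/μ = 1070 · 7.6 · 0.197 / 0.00171 = 9.368e+05.
Re > 4000 → turbulent. Relative roughness ε/D = 0.000393/0.197 = 0.00199. Haaland: 1/√f = -1.8 log₁₀[(0.00199/3.7)^1.11 + 6.9/9.368e+05] = -1.8 log₁₀[0.000236 + 7.37e-06] = 6.506, so f = 0.02363.
Total minor-loss coefficient ΣK = 4·0.37 + 1·1 = 2.48.
ΔP = [f·L/D + ΣK]·(ρV²/2) = [0.02363·1160/0.197 + 2.48]·(1070·7.6²/2) = [139.1 + 2.48]·3.09e+04 = 4.375e+06 Pa.
ΔP = 4.375e+06 Pa = 4380 kPa.

ΔP ≈ 4380 kPa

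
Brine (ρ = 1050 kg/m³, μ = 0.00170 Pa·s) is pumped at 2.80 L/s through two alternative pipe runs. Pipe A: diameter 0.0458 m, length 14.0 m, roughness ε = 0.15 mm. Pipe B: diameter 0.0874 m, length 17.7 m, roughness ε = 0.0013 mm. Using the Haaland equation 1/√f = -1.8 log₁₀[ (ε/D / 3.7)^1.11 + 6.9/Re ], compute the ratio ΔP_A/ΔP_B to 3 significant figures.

ΔP_A/ΔP_B ≈ 23.9

Pipe A: V = Q/A = 0.0028/0.001647 = 1.7 m/s; Re = 4.808e+04; ε/D = 0.00328; Haaland → f = 0.02908; ΔP_A = f(L/D)(ρV²/2) = 1.348e+04 Pa.
Pipe B: V = Q/A = 0.0028/0.005999 = 0.4667 m/s; Re = 2.519e+04; ε/D = 1.49e-05; Haaland → f = 0.02434; ΔP_B = f(L/D)(ρV²/2) = 563.7 Pa.
ΔP_A/ΔP_B = 1.348e+04/563.7 = 23.9.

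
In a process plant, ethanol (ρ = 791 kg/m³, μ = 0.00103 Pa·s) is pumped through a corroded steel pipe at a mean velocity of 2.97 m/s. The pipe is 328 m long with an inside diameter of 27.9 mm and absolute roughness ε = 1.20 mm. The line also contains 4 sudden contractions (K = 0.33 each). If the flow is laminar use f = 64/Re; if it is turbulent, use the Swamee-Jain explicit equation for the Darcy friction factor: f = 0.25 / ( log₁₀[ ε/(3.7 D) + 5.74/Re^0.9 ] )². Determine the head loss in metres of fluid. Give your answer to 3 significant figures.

h_f ≈ 357 m

Reynolds number Re = ρVD/μ = 791 · 2.97 · 0.0279 / 0.00103 = 6.364e+04.
Re > 4000 → turbulent. Relative roughness ε/D = 0.0012/0.0279 = 0.043. Swamee-Jain: f = 0.25/(log₁₀[0.043/3.7 + 5.74/6.364e+04^0.9])² = 0.25/(log₁₀[0.0116 + 0.000273])² = 0.25/(-1.925)² = 0.0675.
Total minor-loss coefficient ΣK = 4·0.33 = 1.32.
ΔP = [f·L/D + ΣK]·(ρV²/2) = [0.0675·328/0.0279 + 1.32]·(791·2.97²/2) = [793.5 + 1.32]·3489 = 2.773e+06 Pa.
Head loss h_f = ΔP/(ρg) = 2.773e+06/(791·9.81) = 357 m.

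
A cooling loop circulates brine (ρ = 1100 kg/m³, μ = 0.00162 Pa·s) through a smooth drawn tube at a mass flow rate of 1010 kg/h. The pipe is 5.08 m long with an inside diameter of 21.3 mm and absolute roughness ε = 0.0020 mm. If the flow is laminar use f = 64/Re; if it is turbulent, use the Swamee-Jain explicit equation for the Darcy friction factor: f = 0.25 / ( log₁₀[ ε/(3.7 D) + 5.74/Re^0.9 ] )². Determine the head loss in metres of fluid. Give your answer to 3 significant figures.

ṁ = 1010 kg/h = 1010/3600 = 0.2806 kg/s.
A = πD²/4 = π(0.0213)²/4 = 0.0003563 m²; mean velocity V = ṁ/(ρA) = 0.2806/(1100 · 0.0003563) = 0.7158 m/s.
Reynolds number Re = ρVD/μ = 1100 · 0.7158 · 0.0213 / 0.00162 = 1.035e+04.
Re > 4000 → turbulent. Relative roughness ε/D = 2e-06/0.0213 = 9.39e-05. Swamee-Jain: f = 0.25/(log₁₀[9.39e-05/3.7 + 5.74/1.035e+04^0.9])² = 0.25/(log₁₀[2.54e-05 + 0.0014])² = 0.25/(-2.847)² = 0.03085.
Darcy-Weisbach: ΔP = f(L/D)(ρV²/2) = 0.03085·(5.08/0.0213)·(1100·0.7158²/2) = 0.03085·238.5·281.8 = 2073 Pa.
Head loss h_f = ΔP/(ρg) = 2073/(1100·9.81) = 0.192 m.

h_f ≈ 0.192 m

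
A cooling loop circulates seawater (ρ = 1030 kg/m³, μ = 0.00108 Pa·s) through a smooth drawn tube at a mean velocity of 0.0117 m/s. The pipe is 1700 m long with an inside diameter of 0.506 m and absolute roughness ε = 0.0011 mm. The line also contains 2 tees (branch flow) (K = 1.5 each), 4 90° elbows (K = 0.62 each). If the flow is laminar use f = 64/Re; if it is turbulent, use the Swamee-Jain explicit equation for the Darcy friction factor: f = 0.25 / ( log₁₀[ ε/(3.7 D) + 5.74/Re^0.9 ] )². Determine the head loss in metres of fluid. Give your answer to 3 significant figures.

Reynolds number Re = ρVD/μ = 1030 · 0.0117 · 0.506 / 0.00108 = 5646.
Re > 4000 → turbulent. Relative roughness ε/D = 1.1e-06/0.506 = 2.17e-06. Swamee-Jain: f = 0.25/(log₁₀[2.17e-06/3.7 + 5.74/5646^0.9])² = 0.25/(log₁₀[5.88e-07 + 0.00241])² = 0.25/(-2.618)² = 0.03649.
Total minor-loss coefficient ΣK = 2·1.5 + 4·0.62 = 5.48.
ΔP = [f·L/D + ΣK]·(ρV²/2) = [0.03649·1700/0.506 + 5.48]·(1030·0.0117²/2) = [122.6 + 5.48]·0.0705 = 9.029 Pa.
Head loss h_f = ΔP/(ρg) = 9.029/(1030·9.81) = 8.94×10^-4 m.

h_f ≈ 8.94×10^-4 m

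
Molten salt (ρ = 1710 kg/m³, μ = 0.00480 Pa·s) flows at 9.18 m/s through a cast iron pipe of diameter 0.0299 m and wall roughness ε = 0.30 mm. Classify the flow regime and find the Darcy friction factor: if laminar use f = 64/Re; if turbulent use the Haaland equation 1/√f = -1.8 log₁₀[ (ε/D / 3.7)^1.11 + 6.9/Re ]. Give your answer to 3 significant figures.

Re = ρVD/μ = 1710·9.18·0.0299/0.0048 = 9.778e+04.
Re > 4000 → turbulent. ε/D = 0.0003/0.0299 = 0.01; Haaland: 1/√f = -1.8 log₁₀[0.00142 + 7.06e-05] = 5.09, so f = 0.03859.

f ≈ 0.0386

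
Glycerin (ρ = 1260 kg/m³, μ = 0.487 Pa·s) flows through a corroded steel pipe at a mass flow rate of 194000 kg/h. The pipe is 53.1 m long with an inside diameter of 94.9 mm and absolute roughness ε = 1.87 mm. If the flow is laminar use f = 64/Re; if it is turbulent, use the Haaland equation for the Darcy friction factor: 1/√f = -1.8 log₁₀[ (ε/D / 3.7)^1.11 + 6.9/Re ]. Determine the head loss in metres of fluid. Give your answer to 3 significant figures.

h_f ≈ 44.9 m

ṁ = 194000 kg/h = 194000/3600 = 53.89 kg/s.
A = πD²/4 = π(0.0949)²/4 = 0.007073 m²; mean velocity V = ṁ/(ρA) = 53.89/(1260 · 0.007073) = 6.047 m/s.
Reynolds number Re = ρVD/μ = 1260 · 6.047 · 0.0949 / 0.487 = 1485.
Re < 2300 → laminar flow, so f = 64/Re = 64/1485 = 0.04311 (the turbulent correlation is not needed).
Darcy-Weisbach: ΔP = f(L/D)(ρV²/2) = 0.04311·(53.1/0.0949)·(1260·6.047²/2) = 0.04311·559.5·2.303e+04 = 5.556e+05 Pa.
Head loss h_f = ΔP/(ρg) = 5.556e+05/(1260·9.81) = 44.9 m.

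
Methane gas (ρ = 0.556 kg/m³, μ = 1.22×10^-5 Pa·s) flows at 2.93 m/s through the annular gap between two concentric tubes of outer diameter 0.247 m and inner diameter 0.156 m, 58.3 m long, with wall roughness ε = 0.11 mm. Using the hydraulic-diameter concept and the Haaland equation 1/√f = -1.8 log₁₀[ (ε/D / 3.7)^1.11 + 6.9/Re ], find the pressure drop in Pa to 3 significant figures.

ΔP ≈ 47.5 Pa

Hydraulic diameter D_h = 4A/P = D_o - D_i = 0.247 - 0.156 = 0.091 m.
Re = ρVD_h/μ = 0.556·2.93·0.091/1.22e-05 = 1.215e+04.
ε/D_h = 0.00011/0.091 = 0.00121; Haaland gives 1/√f = -1.8 log₁₀[0.000135+0.000568] = 5.676, so f = 0.03104.
ΔP = f(L/D_h)(ρV²/2) = 0.03104·58.3/0.091·2.387 = 47.47 Pa.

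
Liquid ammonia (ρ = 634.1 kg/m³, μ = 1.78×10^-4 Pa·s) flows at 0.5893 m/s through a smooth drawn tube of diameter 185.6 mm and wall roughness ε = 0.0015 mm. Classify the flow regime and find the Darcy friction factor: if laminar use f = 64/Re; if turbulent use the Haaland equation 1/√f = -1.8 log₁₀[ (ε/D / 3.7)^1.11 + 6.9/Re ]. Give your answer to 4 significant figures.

Re = ρVD/μ = 634.1·0.5893·0.1856/0.000178 = 3.896e+05.
Re > 4000 → turbulent. ε/D = 1.5e-06/0.1856 = 8.08e-06; Haaland: 1/√f = -1.8 log₁₀[5.21e-07 + 1.77e-05] = 8.531, so f = 0.01374.

f ≈ 0.01374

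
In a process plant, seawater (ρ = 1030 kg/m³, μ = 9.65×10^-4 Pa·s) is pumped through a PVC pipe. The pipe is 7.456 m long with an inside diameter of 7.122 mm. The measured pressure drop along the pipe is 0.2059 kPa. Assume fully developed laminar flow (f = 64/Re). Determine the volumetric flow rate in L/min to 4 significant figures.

Q ≈ 0.1084 L/min

For laminar flow, f = 64/Re with Re = ρVD/μ, so Darcy-Weisbach reduces to ΔP = 32μLV/D². Solving for V: V = ΔP·D²/(32μL) = 205.9·(0.007122)²/(32·0.000965·7.456) = 0.04536 m/s.
Check: Re = ρVD/μ = 1030·0.04536·0.007122/0.000965 = 344.8 < 2300, so the laminar assumption holds.
Q = V·A = 0.04536·(π/4·0.007122²) = 1.807e-06 m³/s = 0.1084 L/min.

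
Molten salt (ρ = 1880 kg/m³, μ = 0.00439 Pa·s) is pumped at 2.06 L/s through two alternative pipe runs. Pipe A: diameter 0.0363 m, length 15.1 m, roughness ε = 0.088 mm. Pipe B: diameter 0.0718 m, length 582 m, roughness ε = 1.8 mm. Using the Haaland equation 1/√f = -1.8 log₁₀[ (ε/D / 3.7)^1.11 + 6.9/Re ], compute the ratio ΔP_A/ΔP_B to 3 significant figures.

ΔP_A/ΔP_B ≈ 0.405

Pipe A: V = Q/A = 0.00206/0.001035 = 1.991 m/s; Re = 3.094e+04; ε/D = 0.00242; Haaland → f = 0.02855; ΔP_A = f(L/D)(ρV²/2) = 4.424e+04 Pa.
Pipe B: V = Q/A = 0.00206/0.004049 = 0.5088 m/s; Re = 1.564e+04; ε/D = 0.0251; Haaland → f = 0.05536; ΔP_B = f(L/D)(ρV²/2) = 1.092e+05 Pa.
ΔP_A/ΔP_B = 4.424e+04/1.092e+05 = 0.405.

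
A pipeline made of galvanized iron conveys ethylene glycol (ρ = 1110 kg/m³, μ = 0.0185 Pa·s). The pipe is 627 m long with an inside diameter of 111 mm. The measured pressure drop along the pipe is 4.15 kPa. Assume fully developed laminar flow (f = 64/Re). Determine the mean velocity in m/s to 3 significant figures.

For laminar flow, f = 64/Re with Re = ρVD/μ, so Darcy-Weisbach reduces to ΔP = 32μLV/D². Solving for V: V = ΔP·D²/(32μL) = 4150·(0.111)²/(32·0.0185·627) = 0.1378 m/s.
Check: Re = ρVD/μ = 1110·0.1378·0.111/0.0185 = 917.4 < 2300, so the laminar assumption holds.

V ≈ 0.138 m/s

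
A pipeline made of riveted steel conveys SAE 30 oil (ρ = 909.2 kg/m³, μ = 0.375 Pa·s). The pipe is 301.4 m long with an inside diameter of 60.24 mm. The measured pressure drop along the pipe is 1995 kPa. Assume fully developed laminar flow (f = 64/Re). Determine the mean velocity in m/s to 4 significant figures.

V ≈ 2.002 m/s

For laminar flow, f = 64/Re with Re = ρVD/μ, so Darcy-Weisbach reduces to ΔP = 32μLV/D². Solving for V: V = ΔP·D²/(32μL) = 1.995e+06·(0.06024)²/(32·0.375·301.4) = 2.002 m/s.
Check: Re = ρVD/μ = 909.2·2.002·0.06024/0.375 = 292.3 < 2300, so the laminar assumption holds.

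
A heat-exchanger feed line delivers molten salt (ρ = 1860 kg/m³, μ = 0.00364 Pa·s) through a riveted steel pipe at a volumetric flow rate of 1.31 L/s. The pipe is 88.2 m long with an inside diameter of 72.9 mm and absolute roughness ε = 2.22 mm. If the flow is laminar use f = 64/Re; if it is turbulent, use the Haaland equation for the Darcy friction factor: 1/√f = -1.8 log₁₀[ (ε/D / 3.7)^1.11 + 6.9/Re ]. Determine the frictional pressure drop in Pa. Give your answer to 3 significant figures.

Q = 1.31 L/s = 1.31/1000 = 0.00131 m³/s.
Cross-sectional area A = πD²/4 = π(0.0729)²/4 = 0.004174 m²; mean velocity V = Q/A = 0.00131/0.004174 = 0.3139 m/s.
Reynolds number Re = ρVD/μ = 1860 · 0.3139 · 0.0729 / 0.00364 = 1.169e+04.
Re > 4000 → turbulent. Relative roughness ε/D = 0.00222/0.0729 = 0.0305. Haaland: 1/√f = -1.8 log₁₀[(0.0305/3.7)^1.11 + 6.9/1.169e+04] = -1.8 log₁₀[0.00485 + 0.00059] = 4.075, so f = 0.06021.
Darcy-Weisbach: ΔP = f(L/D)(ρV²/2) = 0.06021·(88.2/0.0729)·(1860·0.3139²/2) = 0.06021·1210·91.61 = 6674 Pa.

ΔP ≈ 6670 Pa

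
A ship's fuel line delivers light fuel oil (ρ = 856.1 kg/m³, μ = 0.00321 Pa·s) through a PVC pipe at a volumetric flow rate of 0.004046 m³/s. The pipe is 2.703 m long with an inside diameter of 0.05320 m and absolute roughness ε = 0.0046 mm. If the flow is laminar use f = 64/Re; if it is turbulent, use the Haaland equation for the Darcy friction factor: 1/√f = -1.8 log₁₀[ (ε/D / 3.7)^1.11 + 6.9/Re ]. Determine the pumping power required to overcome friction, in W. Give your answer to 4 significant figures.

P ≈ 7.093 W

Cross-sectional area A = πD²/4 = π(0.0532)²/4 = 0.002223 m²; mean velocity V = Q/A = 0.004046/0.002223 = 1.82 m/s.
Reynolds number Re = ρVD/μ = 856.1 · 1.82 · 0.0532 / 0.00321 = 2.583e+04.
Re > 4000 → turbulent. Relative roughness ε/D = 4.6e-06/0.0532 = 8.65e-05. Haaland: 1/√f = -1.8 log₁₀[(8.65e-05/3.7)^1.11 + 6.9/2.583e+04] = -1.8 log₁₀[7.23e-06 + 0.000267] = 6.411, so f = 0.02433.
Darcy-Weisbach: ΔP = f(L/D)(ρV²/2) = 0.02433·(2.703/0.0532)·(856.1·1.82²/2) = 0.02433·50.81·1418 = 1753 Pa.
Pumping power P = QΔP = 0.004046·1753 = 7.0933 W = 7.093 W.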